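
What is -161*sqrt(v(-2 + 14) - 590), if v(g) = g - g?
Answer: -161*I*sqrt(590) ≈ -3910.7*I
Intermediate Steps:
v(g) = 0
-161*sqrt(v(-2 + 14) - 590) = -161*sqrt(0 - 590) = -161*I*sqrt(590)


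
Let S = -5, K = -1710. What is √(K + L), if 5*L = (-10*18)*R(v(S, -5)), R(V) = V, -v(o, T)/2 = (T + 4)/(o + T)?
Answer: 3*I*√4730/5 ≈ 41.265*I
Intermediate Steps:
v(o, T) = -2*(4 + T)/(T + o) (v(o, T) = -2*(T + 4)/(o + T) = -2*(4 + T)/(T + o))
L = 36/5 (L = ((-10*18)*(2*(-4 - 1*(-5))/(-5 - 5)))/5 = (-360*(-4 + 5)/(-10))/5 = (-360*(-1)/10)/5 = (-180*(-⅕))/5 = (⅕)*36 = 36/5 ≈ 7.2000)
√(K + L) = √(-1710 + 36/5) = √(-8514/5) = 3*I*√4730/5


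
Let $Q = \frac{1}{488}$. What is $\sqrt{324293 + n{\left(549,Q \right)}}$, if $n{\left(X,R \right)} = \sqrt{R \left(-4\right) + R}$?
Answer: $\frac{\sqrt{4826777012 + 61 i \sqrt{366}}}{122} \approx 569.47 + 6.8842 \cdot 10^{-5} i$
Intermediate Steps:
$Q = \frac{1}{488} \approx 0.0020492$
$n{\left(X,R \right)} = \sqrt{3} \sqrt{- R}$ ($n{\left(X,R \right)} = \sqrt{- 4 R + R} = \sqrt{- 3 R} = \sqrt{3} \sqrt{- R}$)
$\sqrt{324293 + n{\left(549,Q \right)}} = \sqrt{324293 + \sqrt{3} \sqrt{\left(-1\right) \frac{1}{488}}} = \sqrt{324293 + \sqrt{3} \sqrt{- \frac{1}{488}}} = \sqrt{324293 + \sqrt{3} \frac{i \sqrt{122}}{244}} = \sqrt{324293 + \frac{i \sqrt{366}}{244}}$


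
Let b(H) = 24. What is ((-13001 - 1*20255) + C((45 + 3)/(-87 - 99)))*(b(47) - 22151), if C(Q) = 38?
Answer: 735014686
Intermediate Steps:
((-13001 - 1*20255) + C((45 + 3)/(-87 - 99)))*(b(47) - 22151) = ((-13001 - 1*20255) + 38)*(24 - 22151) = ((-13001 - 20255) + 38)*(-22127) = (-33256 + 38)*(-22127) = -33218*(-22127) = 735014686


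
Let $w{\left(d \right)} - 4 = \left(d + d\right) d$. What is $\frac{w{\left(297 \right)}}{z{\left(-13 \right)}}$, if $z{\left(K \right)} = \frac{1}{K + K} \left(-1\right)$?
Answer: $4586972$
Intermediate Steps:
$w{\left(d \right)} = 4 + 2 d^{2}$ ($w{\left(d \right)} = 4 + \left(d + d\right) d = 4 + 2 d d = 4 + 2 d^{2}$)
$z{\left(K \right)} = - \frac{1}{2 K}$ ($z{\left(K \right)} = \frac{1}{2 K} \left(-1\right) = - \frac{1}{2 K}$)
$\frac{w{\left(297 \right)}}{z{\left(-13 \right)}} = \frac{4 + 2 \cdot 297^{2}}{\left(- \frac{1}{2}\right) \frac{1}{-13}} = \frac{4 + 2 \cdot 88209}{\left(- \frac{1}{2}\right) \left(- \frac{1}{13}\right)} = \left(4 + 176418\right) \frac{1}{\frac{1}{26}} = 176422 \cdot 26 = 4586972$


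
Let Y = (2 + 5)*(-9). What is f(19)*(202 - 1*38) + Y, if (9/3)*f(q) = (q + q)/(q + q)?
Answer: -25/3 ≈ -8.3333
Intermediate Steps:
f(q) = ⅓ (f(q) = ((q + q)/(q + q))/3 = ((2*q)/((2*q)))/3 = ((2*q)*(1/(2*q)))/3 = (⅓)*1 = ⅓)
Y = -63 (Y = 7*(-9) = -63)
f(19)*(202 - 1*38) + Y = (202 - 1*38)/3 - 63 = (202 - 38)/3 - 63 = (⅓)*164 - 63 = 164/3 - 63 = -25/3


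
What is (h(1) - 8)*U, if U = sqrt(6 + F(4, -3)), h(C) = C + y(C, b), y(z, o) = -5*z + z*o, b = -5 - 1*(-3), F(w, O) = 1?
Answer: -14*sqrt(7) ≈ -37.041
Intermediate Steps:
b = -2 (b = -5 + 3 = -2)
y(z, o) = -5*z + o*z
h(C) = -6*C (h(C) = C + C*(-5 - 2) = C + C*(-7) = C - 7*C = -6*C)
U = sqrt(7) (U = sqrt(6 + 1) = sqrt(7) ≈ 2.6458)
(h(1) - 8)*U = (-6*1 - 8)*sqrt(7) = (-6 - 8)*sqrt(7) = -14*sqrt(7)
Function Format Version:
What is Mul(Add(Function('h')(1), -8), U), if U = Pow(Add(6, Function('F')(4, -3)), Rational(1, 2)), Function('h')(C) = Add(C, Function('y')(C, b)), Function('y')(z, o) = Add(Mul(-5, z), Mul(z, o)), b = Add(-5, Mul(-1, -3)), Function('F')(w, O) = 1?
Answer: Mul(-14, Pow(7, Rational(1, 2))) ≈ -37.041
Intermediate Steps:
b = -2 (b = Add(-5, 3) = -2)
Function('y')(z, o) = Add(Mul(-5, z), Mul(o, z))
Function('h')(C) = Mul(-6, C) (Function('h')(C) = Add(C, Mul(C, Add(-5, -2))) = Add(C, Mul(C, -7)) = Add(C, Mul(-7, C)) = Mul(-6, C))
U = Pow(7, Rational(1, 2)) (U = Pow(Add(6, 1), Rational(1, 2)) = Pow(7, Rational(1, 2)) ≈ 2.6458)
Mul(Add(Function('h')(1), -8), U) = Mul(Add(Mul(-6, 1), -8), Pow(7, Rational(1, 2))) = Mul(Add(-6, -8), Pow(7, Rational(1, 2))) = Mul(-14, Pow(7, Rational(1, 2)))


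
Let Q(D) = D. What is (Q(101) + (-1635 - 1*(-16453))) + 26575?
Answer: 41494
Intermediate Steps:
(Q(101) + (-1635 - 1*(-16453))) + 26575 = (101 + (-1635 - 1*(-16453))) + 26575 = (101 + (-1635 + 16453)) + 26575 = (101 + 14818) + 26575 = 14919 + 26575 = 41494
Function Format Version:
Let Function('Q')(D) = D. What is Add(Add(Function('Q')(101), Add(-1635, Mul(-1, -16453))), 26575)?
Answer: 41494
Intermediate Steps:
Add(Add(Function('Q')(101), Add(-1635, Mul(-1, -16453))), 26575) = Add(Add(101, Add(-1635, Mul(-1, -16453))), 26575) = Add(Add(101, Add(-1635, 16453)), 26575) = Add(Add(101, 14818), 26575) = Add(14919, 26575) = 41494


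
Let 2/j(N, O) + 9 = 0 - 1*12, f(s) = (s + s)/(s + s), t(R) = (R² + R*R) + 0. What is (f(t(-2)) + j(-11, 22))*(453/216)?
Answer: 2869/1512 ≈ 1.8975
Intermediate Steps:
t(R) = 2*R² (t(R) = (R² + R²) + 0 = 2*R² + 0 = 2*R²)
f(s) = 1 (f(s) = (2*s)/((2*s)) = (2*s)*(1/(2*s)) = 1)
j(N, O) = -2/21 (j(N, O) = 2/(-9 + (0 - 1*12)) = 2/(-9 + (0 - 12)) = 2/(-9 - 12) = 2/(-21) = 2*(-1/21) = -2/21)
(f(t(-2)) + j(-11, 22))*(453/216) = (1 - 2/21)*(453/216) = 19*(453*(1/216))/21 = (19/21)*(151/72) = 2869/1512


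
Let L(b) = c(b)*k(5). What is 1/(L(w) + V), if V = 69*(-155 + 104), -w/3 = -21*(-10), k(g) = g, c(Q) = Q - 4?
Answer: -1/6689 ≈ -0.00014950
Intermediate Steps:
c(Q) = -4 + Q
w = -630 (w = -(-63)*(-10) = -3*210 = -630)
L(b) = -20 + 5*b (L(b) = (-4 + b)*5 = -20 + 5*b)
V = -3519 (V = 69*(-51) = -3519)
1/(L(w) + V) = 1/((-20 + 5*(-630)) - 3519) = 1/((-20 - 3150) - 3519) = 1/(-3170 - 3519) = 1/(-6689) = -1/6689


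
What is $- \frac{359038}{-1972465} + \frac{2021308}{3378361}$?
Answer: $\frac{5199919260938}{6663698829865} \approx 0.78034$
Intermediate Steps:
$- \frac{359038}{-1972465} + \frac{2021308}{3378361} = \left(-359038\right) \left(- \frac{1}{1972465}\right) + 2021308 \cdot \frac{1}{3378361} = \frac{359038}{1972465} + \frac{2021308}{3378361} = \frac{5199919260938}{6663698829865}$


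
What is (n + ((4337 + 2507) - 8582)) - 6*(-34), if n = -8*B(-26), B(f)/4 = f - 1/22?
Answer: -7706/11 ≈ -700.54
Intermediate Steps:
B(f) = -2/11 + 4*f (B(f) = 4*(f - 1/22) = 4*(-1/22 + f) = -2/11 + 4*f)
n = 9168/11 (n = -8*(-2/11 + 4*(-26)) = -8*(-2/11 - 104) = -8*(-1146/11) = 9168/11 ≈ 833.45)
(n + ((4337 + 2507) - 8582)) - 6*(-34) = (9168/11 + ((4337 + 2507) - 8582)) - 6*(-34) = (9168/11 + (6844 - 8582)) + 204 = (9168/11 - 1738) + 204 = -9950/11 + 204 = -7706/11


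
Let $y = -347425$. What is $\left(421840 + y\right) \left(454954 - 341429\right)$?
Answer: $8447962875$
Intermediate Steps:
$\left(421840 + y\right) \left(454954 - 341429\right) = \left(421840 - 347425\right) \left(454954 - 341429\right) = 74415 \cdot 113525 = 8447962875$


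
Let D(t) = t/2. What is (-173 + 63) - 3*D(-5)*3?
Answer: -175/2 ≈ -87.500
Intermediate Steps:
D(t) = t/2 (D(t) = t*(1/2) = t/2)
(-173 + 63) - 3*D(-5)*3 = (-173 + 63) - 3*(-5)/2*3 = -110 - 3*(-5/2)*3 = -110 + (15/2)*3 = -110 + 45/2 = -175/2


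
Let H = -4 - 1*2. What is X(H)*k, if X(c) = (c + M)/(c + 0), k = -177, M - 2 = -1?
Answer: -295/2 ≈ -147.50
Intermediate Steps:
M = 1 (M = 2 - 1 = 1)
H = -6 (H = -4 - 2 = -6)
X(c) = (1 + c)/c (X(c) = (c + 1)/(c + 0) = (1 + c)/c)
X(H)*k = ((1 - 6)/(-6))*(-177) = -1/6*(-5)*(-177) = (5/6)*(-177) = -295/2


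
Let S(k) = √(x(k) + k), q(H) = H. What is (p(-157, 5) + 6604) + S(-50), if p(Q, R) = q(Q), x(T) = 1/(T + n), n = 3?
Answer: 6447 + I*√110497/47 ≈ 6447.0 + 7.0726*I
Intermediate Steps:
x(T) = 1/(3 + T) (x(T) = 1/(T + 3) = 1/(3 + T))
p(Q, R) = Q
S(k) = √(k + 1/(3 + k)) (S(k) = √(1/(3 + k) + k) = √(k + 1/(3 + k)))
(p(-157, 5) + 6604) + S(-50) = (-157 + 6604) + √((1 - 50*(3 - 50))/(3 - 50)) = 6447 + √((1 - 50*(-47))/(-47)) = 6447 + √(-(1 + 2350)/47) = 6447 + √(-1/47*2351) = 6447 + √(-2351/47) = 6447 + I*√110497/47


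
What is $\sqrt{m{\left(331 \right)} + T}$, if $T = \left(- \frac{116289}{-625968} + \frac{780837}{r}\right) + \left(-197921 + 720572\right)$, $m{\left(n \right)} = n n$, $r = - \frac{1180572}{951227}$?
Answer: $\frac{\sqrt{110740102791695989927}}{190072092} \approx 55.365$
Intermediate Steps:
$r = - \frac{1180572}{951227}$ ($r = \left(-1180572\right) \frac{1}{951227} = - \frac{1180572}{951227} \approx -1.2411$)
$m{\left(n \right)} = n^{2}$
$T = - \frac{242902402684397}{2280865104}$ ($T = \left(- \frac{116289}{-625968} + \frac{780837}{- \frac{1180572}{951227}}\right) + \left(-197921 + 720572\right) = \left(\left(-116289\right) \left(- \frac{1}{625968}\right) + 780837 \left(- \frac{951227}{1180572}\right)\right) + 522651 = \left(\frac{4307}{23184} - \frac{247584412333}{393524}\right) + 522651 = - \frac{1434998830155101}{2280865104} + 522651 = - \frac{242902402684397}{2280865104} \approx -1.065 \cdot 10^{5}$)
$\sqrt{m{\left(331 \right)} + T} = \sqrt{331^{2} - \frac{242902402684397}{2280865104}} = \sqrt{109561 - \frac{242902402684397}{2280865104}} = \sqrt{\frac{6991458974947}{2280865104}} = \frac{\sqrt{110740102791695989927}}{190072092}$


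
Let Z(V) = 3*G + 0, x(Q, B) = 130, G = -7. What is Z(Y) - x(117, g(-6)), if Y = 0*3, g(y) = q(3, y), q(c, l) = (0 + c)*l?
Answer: -151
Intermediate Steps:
q(c, l) = c*l
g(y) = 3*y
Y = 0
Z(V) = -21 (Z(V) = 3*(-7) + 0 = -21 + 0 = -21)
Z(Y) - x(117, g(-6)) = -21 - 1*130 = -21 - 130 = -151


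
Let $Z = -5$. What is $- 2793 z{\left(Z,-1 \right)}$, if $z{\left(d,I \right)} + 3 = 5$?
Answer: $-5586$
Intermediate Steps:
$z{\left(d,I \right)} = 2$ ($z{\left(d,I \right)} = -3 + 5 = 2$)
$- 2793 z{\left(Z,-1 \right)} = \left(-2793\right) 2 = -5586$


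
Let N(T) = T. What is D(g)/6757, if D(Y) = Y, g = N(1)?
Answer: 1/6757 ≈ 0.00014799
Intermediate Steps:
g = 1
D(g)/6757 = 1/6757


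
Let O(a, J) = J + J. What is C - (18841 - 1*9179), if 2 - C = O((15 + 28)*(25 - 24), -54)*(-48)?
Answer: -14844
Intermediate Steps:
O(a, J) = 2*J
C = -5182 (C = 2 - 2*(-54)*(-48) = 2 - (-108)*(-48) = 2 - 1*5184 = 2 - 5184 = -5182)
C - (18841 - 1*9179) = -5182 - (18841 - 1*9179) = -5182 - (18841 - 9179) = -5182 - 1*9662 = -5182 - 9662 = -14844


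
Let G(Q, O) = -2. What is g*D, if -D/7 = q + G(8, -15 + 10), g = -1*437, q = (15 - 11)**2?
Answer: 42826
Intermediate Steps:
q = 16 (q = 4**2 = 16)
g = -437
D = -98 (D = -7*(16 - 2) = -7*14 = -98)
g*D = -437*(-98) = 42826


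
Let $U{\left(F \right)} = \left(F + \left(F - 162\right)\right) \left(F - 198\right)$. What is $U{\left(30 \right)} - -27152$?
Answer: $44288$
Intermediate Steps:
$U{\left(F \right)} = \left(-198 + F\right) \left(-162 + 2 F\right)$ ($U{\left(F \right)} = \left(F + \left(-162 + F\right)\right) \left(-198 + F\right) = \left(-162 + 2 F\right) \left(-198 + F\right) = \left(-198 + F\right) \left(-162 + 2 F\right)$)
$U{\left(30 \right)} - -27152 = \left(32076 - 16740 + 2 \cdot 30^{2}\right) - -27152 = \left(32076 - 16740 + 2 \cdot 900\right) + 27152 = \left(32076 - 16740 + 1800\right) + 27152 = 17136 + 27152 = 44288$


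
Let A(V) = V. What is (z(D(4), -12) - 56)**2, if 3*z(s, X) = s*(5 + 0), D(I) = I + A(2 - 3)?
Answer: 2601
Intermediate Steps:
D(I) = -1 + I (D(I) = I + (2 - 3) = I - 1 = -1 + I)
z(s, X) = 5*s/3 (z(s, X) = (s*(5 + 0))/3 = (s*5)/3 = (5*s)/3 = 5*s/3)
(z(D(4), -12) - 56)**2 = (5*(-1 + 4)/3 - 56)**2 = ((5/3)*3 - 56)**2 = (5 - 56)**2 = (-51)**2 = 2601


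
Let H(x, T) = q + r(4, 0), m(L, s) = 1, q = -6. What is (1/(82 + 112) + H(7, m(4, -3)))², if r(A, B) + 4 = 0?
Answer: 3759721/37636 ≈ 99.897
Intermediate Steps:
r(A, B) = -4 (r(A, B) = -4 + 0 = -4)
H(x, T) = -10 (H(x, T) = -6 - 4 = -10)
(1/(82 + 112) + H(7, m(4, -3)))² = (1/(82 + 112) - 10)² = (1/194 - 10)² = (-1939/194)² = 3759721/37636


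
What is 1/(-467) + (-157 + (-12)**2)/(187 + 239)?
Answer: -6497/198942 ≈ -0.032658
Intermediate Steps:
1/(-467) + (-157 + (-12)**2)/(187 + 239) = -1/467 + (-157 + 144)/426 = -1/467 - 13*1/426 = -1/467 - 13/426 = -6497/198942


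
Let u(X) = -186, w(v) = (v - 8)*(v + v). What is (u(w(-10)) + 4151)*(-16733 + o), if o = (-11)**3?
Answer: -71623760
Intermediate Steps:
w(v) = 2*v*(-8 + v) (w(v) = (-8 + v)*(2*v) = 2*v*(-8 + v))
o = -1331
(u(w(-10)) + 4151)*(-16733 + o) = (-186 + 4151)*(-16733 - 1331) = 3965*(-18064) = -71623760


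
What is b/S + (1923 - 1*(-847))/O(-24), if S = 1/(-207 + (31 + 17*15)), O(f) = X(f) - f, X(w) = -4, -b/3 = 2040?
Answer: -966683/2 ≈ -4.8334e+5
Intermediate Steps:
b = -6120 (b = -3*2040 = -6120)
O(f) = -4 - f
S = 1/79 (S = 1/(-207 + (31 + 255)) = 1/(-207 + 286) = 1/79 ≈ 0.012658)
b/S + (1923 - 1*(-847))/O(-24) = -6120/1/79 + (1923 - 1*(-847))/(-4 - 1*(-24)) = -6120*79 + (1923 + 847)/(-4 + 24) = -483480 + 2770/20 = -483480 + 2770*(1/20) = -483480 + 277/2 = -966683/2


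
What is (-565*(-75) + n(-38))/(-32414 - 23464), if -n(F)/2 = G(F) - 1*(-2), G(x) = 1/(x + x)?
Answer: -1610099/2123364 ≈ -0.75828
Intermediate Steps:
G(x) = 1/(2*x)
n(F) = -4 - 1/F (n(F) = -2*(1/(2*F) - 1*(-2)) = -2*(1/(2*F) + 2) = -2*(2 + 1/(2*F)) = -4 - 1/F)
(-565*(-75) + n(-38))/(-32414 - 23464) = (-565*(-75) + (-4 - 1/(-38)))/(-32414 - 23464) = (42375 + (-4 - 1*(-1/38)))/(-55878) = (42375 + (-4 + 1/38))*(-1/55878) = (42375 - 151/38)*(-1/55878) = (1610099/38)*(-1/55878) = -1610099/2123364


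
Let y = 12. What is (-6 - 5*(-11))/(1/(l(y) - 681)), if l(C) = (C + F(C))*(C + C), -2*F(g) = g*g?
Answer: -103929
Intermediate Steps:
F(g) = -g**2/2 (F(g) = -g*g/2 = -g**2/2)
l(C) = 2*C*(C - C**2/2) (l(C) = (C - C**2/2)*(C + C) = (C - C**2/2)*(2*C) = 2*C*(C - C**2/2))
(-6 - 5*(-11))/(1/(l(y) - 681)) = (-6 - 5*(-11))/(1/(12**2*(2 - 1*12) - 681)) = (-6 + 55)/(1/(144*(2 - 12) - 681)) = 49/(1/(144*(-10) - 681)) = 49/(1/(-1440 - 681)) = 49/(1/(-2121)) = 49/(-1/2121) = 49*(-2121) = -103929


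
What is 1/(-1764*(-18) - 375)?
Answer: 1/31377 ≈ 3.1870e-5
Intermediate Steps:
1/(-1764*(-18) - 375) = 1/(-294*(-108) - 375) = 1/(31752 - 375) = 1/31377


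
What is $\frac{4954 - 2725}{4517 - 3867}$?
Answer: $\frac{2229}{650} \approx 3.4292$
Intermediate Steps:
$\frac{4954 - 2725}{4517 - 3867} = \frac{2229}{650}$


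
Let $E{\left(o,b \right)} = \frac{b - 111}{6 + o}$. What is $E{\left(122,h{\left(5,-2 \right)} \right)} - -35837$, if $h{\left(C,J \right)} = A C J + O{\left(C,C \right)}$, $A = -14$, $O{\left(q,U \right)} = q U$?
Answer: $\frac{2293595}{64} \approx 35837.0$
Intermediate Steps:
$O{\left(q,U \right)} = U q$
$h{\left(C,J \right)} = C^{2} - 14 C J$ ($h{\left(C,J \right)} = - 14 C J + C C = - 14 C J + C^{2} = C^{2} - 14 C J$)
$E{\left(o,b \right)} = \frac{-111 + b}{6 + o}$
$E{\left(122,h{\left(5,-2 \right)} \right)} - -35837 = \frac{-111 + 5 \left(5 - -28\right)}{6 + 122} - -35837 = \frac{-111 + 5 \left(5 + 28\right)}{128} + 35837 = \frac{-111 + 5 \cdot 33}{128} + 35837 = \frac{-111 + 165}{128} + 35837 = \frac{1}{128} \cdot 54 + 35837 = \frac{27}{64} + 35837 = \frac{2293595}{64}$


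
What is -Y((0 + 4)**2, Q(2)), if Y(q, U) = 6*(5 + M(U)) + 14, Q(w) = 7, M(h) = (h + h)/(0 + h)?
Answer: -56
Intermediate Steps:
M(h) = 2 (M(h) = (2*h)/h = 2)
Y(q, U) = 56 (Y(q, U) = 6*(5 + 2) + 14 = 6*7 + 14 = 42 + 14 = 56)
-Y((0 + 4)**2, Q(2)) = -1*56 = -56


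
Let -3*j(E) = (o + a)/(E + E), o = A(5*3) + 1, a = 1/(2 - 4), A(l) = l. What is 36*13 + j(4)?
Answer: 22433/48 ≈ 467.35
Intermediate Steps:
a = -½ (a = 1/(-2) = -½ ≈ -0.50000)
o = 16 (o = 5*3 + 1 = 15 + 1 = 16)
j(E) = -31/(12*E) (j(E) = -(16 - ½)/(3*(E + E)) = -31/(6*(2*E)) = -31*1/(2*E)/6 = -31/(12*E))
36*13 + j(4) = 36*13 - 31/12/4 = 468 - 31/12*¼ = 468 - 31/48 = 22433/48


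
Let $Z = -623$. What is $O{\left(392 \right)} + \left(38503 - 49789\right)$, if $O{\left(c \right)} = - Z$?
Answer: $-10663$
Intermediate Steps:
$O{\left(c \right)} = 623$ ($O{\left(c \right)} = \left(-1\right) \left(-623\right) = 623$)
$O{\left(392 \right)} + \left(38503 - 49789\right) = 623 + \left(38503 - 49789\right) = 623 - 11286 = -10663$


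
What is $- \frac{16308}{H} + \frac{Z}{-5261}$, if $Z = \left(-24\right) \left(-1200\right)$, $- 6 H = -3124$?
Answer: $- \frac{151187382}{4108841} \approx -36.796$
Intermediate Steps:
$H = \frac{1562}{3}$ ($H = \left(- \frac{1}{6}\right) \left(-3124\right) = \frac{1562}{3} \approx 520.67$)
$Z = 28800$
$- \frac{16308}{H} + \frac{Z}{-5261} = - \frac{16308}{\frac{1562}{3}} + \frac{28800}{-5261} = \left(-16308\right) \frac{3}{1562} + 28800 \left(- \frac{1}{5261}\right) = - \frac{24462}{781} - \frac{28800}{5261} = - \frac{151187382}{4108841}$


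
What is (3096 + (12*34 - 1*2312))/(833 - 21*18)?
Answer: 1192/455 ≈ 2.6198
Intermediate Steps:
(3096 + (12*34 - 1*2312))/(833 - 21*18) = (3096 + (408 - 2312))/(833 - 378) = (3096 - 1904)/455 = 1192*(1/455) = 1192/455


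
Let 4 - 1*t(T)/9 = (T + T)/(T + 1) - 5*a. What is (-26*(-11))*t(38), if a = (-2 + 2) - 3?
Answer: -33330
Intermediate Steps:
a = -3 (a = 0 - 3 = -3)
t(T) = -99 - 18*T/(1 + T) (t(T) = 36 - 9*((T + T)/(T + 1) - 5*(-3)) = 36 - 9*((2*T)/(1 + T) + 15) = 36 - 9*(2*T/(1 + T) + 15) = 36 - 9*(15 + 2*T/(1 + T)) = 36 + (-135 - 18*T/(1 + T)) = -99 - 18*T/(1 + T))
(-26*(-11))*t(38) = (-26*(-11))*(9*(-11 - 13*38)/(1 + 38)) = 286*(9*(-11 - 494)/39) = 286*(9*(1/39)*(-505)) = 286*(-1515/13) = -33330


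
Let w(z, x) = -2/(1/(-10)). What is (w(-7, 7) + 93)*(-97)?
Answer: -10961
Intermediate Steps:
w(z, x) = 20 (w(z, x) = -2/(-⅒) = -2*(-10) = 20)
(w(-7, 7) + 93)*(-97) = (20 + 93)*(-97) = 113*(-97) = -10961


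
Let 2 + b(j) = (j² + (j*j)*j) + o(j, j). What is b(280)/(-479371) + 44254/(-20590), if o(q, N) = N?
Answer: -8186650763/170176705 ≈ -48.107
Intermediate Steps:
b(j) = -2 + j + j² + j³ (b(j) = -2 + ((j² + (j*j)*j) + j) = -2 + ((j² + j²*j) + j) = -2 + ((j² + j³) + j) = -2 + (j + j² + j³) = -2 + j + j² + j³)
b(280)/(-479371) + 44254/(-20590) = (-2 + 280 + 280² + 280³)/(-479371) + 44254/(-20590) = (-2 + 280 + 78400 + 21952000)*(-1/479371) + 44254*(-1/20590) = 22030678*(-1/479371) - 763/355 = -22030678/479371 - 763/355 = -8186650763/170176705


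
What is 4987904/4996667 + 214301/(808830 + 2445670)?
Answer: 17303924302767/16261652751500 ≈ 1.0641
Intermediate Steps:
4987904/4996667 + 214301/(808830 + 2445670) = 4987904*(1/4996667) + 214301/3254500 = 4987904/4996667 + 214301*(1/3254500) = 4987904/4996667 + 214301/3254500 = 17303924302767/16261652751500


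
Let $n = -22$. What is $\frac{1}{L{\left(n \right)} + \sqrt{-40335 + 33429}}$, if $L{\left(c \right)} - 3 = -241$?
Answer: $- \frac{119}{31775} - \frac{i \sqrt{6906}}{63550} \approx -0.0037451 - 0.0013077 i$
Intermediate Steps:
$L{\left(c \right)} = -238$ ($L{\left(c \right)} = 3 - 241 = -238$)
$\frac{1}{L{\left(n \right)} + \sqrt{-40335 + 33429}} = \frac{1}{-238 + \sqrt{-40335 + 33429}} = \frac{1}{-238 + \sqrt{-6906}} = \frac{1}{-238 + i \sqrt{6906}}$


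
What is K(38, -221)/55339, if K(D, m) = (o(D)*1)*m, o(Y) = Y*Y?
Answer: -319124/55339 ≈ -5.7667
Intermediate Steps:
o(Y) = Y**2
K(D, m) = m*D**2 (K(D, m) = (D**2*1)*m = D**2*m = m*D**2)
K(38, -221)/55339 = -221*38**2/55339 = -221*1444*(1/55339) = -319124*1/55339 = -319124/55339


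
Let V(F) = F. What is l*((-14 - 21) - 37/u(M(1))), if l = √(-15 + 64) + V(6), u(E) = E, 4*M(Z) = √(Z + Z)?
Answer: -455 - 962*√2 ≈ -1815.5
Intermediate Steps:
M(Z) = √2*√Z/4 (M(Z) = √(Z + Z)/4 = √(2*Z)/4 = (√2*√Z)/4 = √2*√Z/4)
l = 13 (l = √(-15 + 64) + 6 = √49 + 6 = 7 + 6 = 13)
l*((-14 - 21) - 37/u(M(1))) = 13*((-14 - 21) - 37*2*√2) = 13*(-35 - 37*2*√2) = 13*(-35 - 74*√2) = -455 - 962*√2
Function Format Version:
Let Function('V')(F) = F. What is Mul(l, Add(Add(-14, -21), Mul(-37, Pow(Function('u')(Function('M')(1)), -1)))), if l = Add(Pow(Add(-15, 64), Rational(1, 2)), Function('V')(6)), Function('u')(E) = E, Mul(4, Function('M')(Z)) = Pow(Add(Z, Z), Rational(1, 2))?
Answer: Add(-455, Mul(-962, Pow(2, Rational(1, 2)))) ≈ -1815.5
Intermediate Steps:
Function('M')(Z) = Mul(Rational(1, 4), Pow(2, Rational(1, 2)), Pow(Z, Rational(1, 2))) (Function('M')(Z) = Mul(Rational(1, 4), Pow(Add(Z, Z), Rational(1, 2))) = Mul(Rational(1, 4), Pow(Mul(2, Z), Rational(1, 2))) = Mul(Rational(1, 4), Mul(Pow(2, Rational(1, 2)), Pow(Z, Rational(1, 2)))) = Mul(Rational(1, 4), Pow(2, Rational(1, 2)), Pow(Z, Rational(1, 2))))
l = 13 (l = Add(Pow(Add(-15, 64), Rational(1, 2)), 6) = Add(Pow(49, Rational(1, 2)), 6) = Add(7, 6) = 13)
Mul(l, Add(Add(-14, -21), Mul(-37, Pow(Function('u')(Function('M')(1)), -1)))) = Mul(13, Add(Add(-14, -21), Mul(-37, Pow(Mul(Rational(1, 4), Pow(2, Rational(1, 2)), Pow(1, Rational(1, 2))), -1)))) = Mul(13, Add(-35, Mul(-37, Pow(Mul(Rational(1, 4), Pow(2, Rational(1, 2)), 1), -1)))) = Mul(13, Add(-35, Mul(-37, Pow(Mul(Rational(1, 4), Pow(2, Rational(1, 2))), -1)))) = Mul(13, Add(-35, Mul(-37, Mul(2, Pow(2, Rational(1, 2)))))) = Mul(13, Add(-35, Mul(-74, Pow(2, Rational(1, 2))))) = Add(-455, Mul(-962, Pow(2, Rational(1, 2))))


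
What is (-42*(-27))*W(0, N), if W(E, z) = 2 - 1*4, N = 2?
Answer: -2268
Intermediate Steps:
W(E, z) = -2 (W(E, z) = 2 - 4 = -2)
(-42*(-27))*W(0, N) = -42*(-27)*(-2) = 1134*(-2) = -2268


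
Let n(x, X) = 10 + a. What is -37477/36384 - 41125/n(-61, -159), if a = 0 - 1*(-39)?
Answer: -214018339/254688 ≈ -840.32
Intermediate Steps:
a = 39 (a = 0 + 39 = 39)
n(x, X) = 49 (n(x, X) = 10 + 39 = 49)
-37477/36384 - 41125/n(-61, -159) = -37477/36384 - 41125/49 = -37477*1/36384 - 41125*1/49 = -37477/36384 - 5875/7 = -214018339/254688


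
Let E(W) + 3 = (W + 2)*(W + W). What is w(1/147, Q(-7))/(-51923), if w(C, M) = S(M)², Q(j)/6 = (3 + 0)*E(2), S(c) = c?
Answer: -54756/51923 ≈ -1.0546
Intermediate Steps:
E(W) = -3 + 2*W*(2 + W) (E(W) = -3 + (W + 2)*(W + W) = -3 + (2 + W)*(2*W) = -3 + 2*W*(2 + W))
Q(j) = 234 (Q(j) = 6*((3 + 0)*(-3 + 2*2² + 4*2)) = 6*(3*(-3 + 2*4 + 8)) = 6*(3*(-3 + 8 + 8)) = 6*(3*13) = 6*39 = 234)
w(C, M) = M²
w(1/147, Q(-7))/(-51923) = 234²/(-51923) = 54756*(-1/51923) = -54756/51923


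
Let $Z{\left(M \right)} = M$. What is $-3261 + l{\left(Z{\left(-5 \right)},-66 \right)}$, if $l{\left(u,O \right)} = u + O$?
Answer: $-3332$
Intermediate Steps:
$l{\left(u,O \right)} = O + u$
$-3261 + l{\left(Z{\left(-5 \right)},-66 \right)} = -3261 - 71 = -3332$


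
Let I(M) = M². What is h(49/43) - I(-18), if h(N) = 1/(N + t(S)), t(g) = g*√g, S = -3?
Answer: -16950869/52324 + 5547*I*√3/52324 ≈ -323.96 + 0.18362*I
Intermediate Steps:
t(g) = g^(3/2)
h(N) = 1/(N - 3*I*√3) (h(N) = 1/(N + (-3)^(3/2)) = 1/(N - 3*I*√3))
h(49/43) - I(-18) = 1/(49/43 - 3*I*√3) - 1*(-18)² = 1/(49*(1/43) - 3*I*√3) - 1*324 = 1/(49/43 - 3*I*√3) - 324 = -324 + 1/(49/43 - 3*I*√3)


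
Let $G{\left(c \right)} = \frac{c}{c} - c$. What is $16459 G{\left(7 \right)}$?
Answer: $-98754$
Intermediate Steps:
$G{\left(c \right)} = 1 - c$
$16459 G{\left(7 \right)} = 16459 \left(1 - 7\right) = 16459 \left(-6\right) = -98754$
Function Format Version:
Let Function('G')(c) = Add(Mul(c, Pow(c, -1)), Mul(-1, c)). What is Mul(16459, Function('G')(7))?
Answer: -98754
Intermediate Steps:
Function('G')(c) = Add(1, Mul(-1, c))
Mul(16459, Function('G')(7)) = Mul(16459, Add(1, Mul(-1, 7))) = Mul(16459, Add(1, -7)) = Mul(16459, -6) = -98754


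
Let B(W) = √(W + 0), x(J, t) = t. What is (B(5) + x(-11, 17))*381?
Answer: 6477 + 381*√5 ≈ 7328.9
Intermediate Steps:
B(W) = √W
(B(5) + x(-11, 17))*381 = (√5 + 17)*381 = (17 + √5)*381 = 6477 + 381*√5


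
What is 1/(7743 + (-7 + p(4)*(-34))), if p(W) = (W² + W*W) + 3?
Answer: 1/6546 ≈ 0.00015277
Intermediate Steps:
p(W) = 3 + 2*W² (p(W) = (W² + W²) + 3 = 2*W² + 3 = 3 + 2*W²)
1/(7743 + (-7 + p(4)*(-34))) = 1/(7743 + (-7 + (3 + 2*4²)*(-34))) = 1/(7743 + (-7 + (3 + 2*16)*(-34))) = 1/(7743 + (-7 + (3 + 32)*(-34))) = 1/(7743 + (-7 + 35*(-34))) = 1/(7743 + (-7 - 1190)) = 1/(7743 - 1197) = 1/6546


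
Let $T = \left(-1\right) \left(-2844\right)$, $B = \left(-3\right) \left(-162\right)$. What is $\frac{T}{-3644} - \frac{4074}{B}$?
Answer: $- \frac{676160}{73791} \approx -9.1632$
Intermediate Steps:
$B = 486$
$T = 2844$
$\frac{T}{-3644} - \frac{4074}{B} = \frac{2844}{-3644} - \frac{4074}{486} = 2844 \left(- \frac{1}{3644}\right) - \frac{679}{81} = - \frac{711}{911} - \frac{679}{81} = - \frac{676160}{73791}$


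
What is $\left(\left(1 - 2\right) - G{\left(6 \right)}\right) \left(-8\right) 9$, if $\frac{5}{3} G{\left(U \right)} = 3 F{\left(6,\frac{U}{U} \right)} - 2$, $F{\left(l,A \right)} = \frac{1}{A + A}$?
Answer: $\frac{252}{5} \approx 50.4$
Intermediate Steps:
$F{\left(l,A \right)} = \frac{1}{2 A}$
$G{\left(U \right)} = - \frac{3}{10}$ ($G{\left(U \right)} = \frac{3 \left(3 \frac{1}{2 \frac{U}{U}} - 2\right)}{5} = \frac{3 \left(3 \frac{1}{2 \cdot 1} - 2\right)}{5} = \frac{3 \left(3 \cdot \frac{1}{2} \cdot 1 - 2\right)}{5} = \frac{3 \left(3 \cdot \frac{1}{2} - 2\right)}{5} = \frac{3 \left(\frac{3}{2} - 2\right)}{5} = \frac{3}{5} \left(- \frac{1}{2}\right) = - \frac{3}{10}$)
$\left(\left(1 - 2\right) - G{\left(6 \right)}\right) \left(-8\right) 9 = \left(\left(1 - 2\right) - - \frac{3}{10}\right) \left(-8\right) 9 = \left(\left(1 - 2\right) + \frac{3}{10}\right) \left(-8\right) 9 = \left(-1 + \frac{3}{10}\right) \left(-8\right) 9 = \left(- \frac{7}{10}\right) \left(-8\right) 9 = \frac{28}{5} \cdot 9 = \frac{252}{5}$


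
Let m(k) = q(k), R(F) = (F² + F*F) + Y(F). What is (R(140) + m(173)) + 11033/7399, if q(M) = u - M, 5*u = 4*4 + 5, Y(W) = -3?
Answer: 1443903424/36995 ≈ 39030.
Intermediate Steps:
u = 21/5 (u = (4*4 + 5)/5 = (16 + 5)/5 = (⅕)*21 = 21/5 ≈ 4.2000)
q(M) = 21/5 - M
R(F) = -3 + 2*F² (R(F) = (F² + F*F) - 3 = (F² + F²) - 3 = 2*F² - 3 = -3 + 2*F²)
m(k) = 21/5 - k
(R(140) + m(173)) + 11033/7399 = ((-3 + 2*140²) + (21/5 - 1*173)) + 11033/7399 = ((-3 + 2*19600) + (21/5 - 173)) + 11033*(1/7399) = ((-3 + 39200) - 844/5) + 11033/7399 = (39197 - 844/5) + 11033/7399 = 195141/5 + 11033/7399 = 1443903424/36995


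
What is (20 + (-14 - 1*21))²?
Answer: 225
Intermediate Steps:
(20 + (-14 - 1*21))² = (20 + (-14 - 21))² = (20 - 35)² = (-15)² = 225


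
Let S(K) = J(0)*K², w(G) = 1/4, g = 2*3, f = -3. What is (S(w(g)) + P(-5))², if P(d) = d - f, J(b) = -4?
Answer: 81/16 ≈ 5.0625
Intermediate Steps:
g = 6
w(G) = ¼ (w(G) = 1*(¼) = ¼)
S(K) = -4*K²
P(d) = 3 + d (P(d) = d - 1*(-3) = d + 3 = 3 + d)
(S(w(g)) + P(-5))² = (-4*(¼)² + (3 - 5))² = (-4*1/16 - 2)² = (-¼ - 2)² = (-9/4)² = 81/16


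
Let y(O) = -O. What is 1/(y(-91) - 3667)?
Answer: -1/3576 ≈ -0.00027964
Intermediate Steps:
1/(y(-91) - 3667) = 1/(-1*(-91) - 3667) = 1/(91 - 3667) = 1/(-3576) = -1/3576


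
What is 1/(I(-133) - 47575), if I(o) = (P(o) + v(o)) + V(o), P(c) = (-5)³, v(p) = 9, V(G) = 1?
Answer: -1/47690 ≈ -2.0969e-5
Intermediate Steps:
P(c) = -125
I(o) = -115 (I(o) = (-125 + 9) + 1 = -116 + 1 = -115)
1/(I(-133) - 47575) = 1/(-115 - 47575) = 1/(-47690) = -1/47690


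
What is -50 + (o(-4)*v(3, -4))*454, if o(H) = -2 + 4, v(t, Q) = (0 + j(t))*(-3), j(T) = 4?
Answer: -10946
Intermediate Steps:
v(t, Q) = -12 (v(t, Q) = (0 + 4)*(-3) = 4*(-3) = -12)
o(H) = 2
-50 + (o(-4)*v(3, -4))*454 = -50 + (2*(-12))*454 = -50 - 24*454 = -50 - 10896 = -10946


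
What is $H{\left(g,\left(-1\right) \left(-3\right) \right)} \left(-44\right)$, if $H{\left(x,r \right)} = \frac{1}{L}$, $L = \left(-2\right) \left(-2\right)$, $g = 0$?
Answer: $-11$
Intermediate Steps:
$L = 4$
$H{\left(x,r \right)} = \frac{1}{4}$
$H{\left(g,\left(-1\right) \left(-3\right) \right)} \left(-44\right) = \frac{1}{4} \left(-44\right) = -11$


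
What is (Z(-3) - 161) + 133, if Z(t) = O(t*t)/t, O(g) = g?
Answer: -31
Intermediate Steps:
Z(t) = t (Z(t) = (t*t)/t = t²/t = t)
(Z(-3) - 161) + 133 = (-3 - 161) + 133 = -164 + 133 = -31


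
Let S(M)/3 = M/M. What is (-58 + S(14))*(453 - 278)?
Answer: -9625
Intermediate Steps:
S(M) = 3 (S(M) = 3*(M/M) = 3*1 = 3)
(-58 + S(14))*(453 - 278) = (-58 + 3)*(453 - 278) = -55*175 = -9625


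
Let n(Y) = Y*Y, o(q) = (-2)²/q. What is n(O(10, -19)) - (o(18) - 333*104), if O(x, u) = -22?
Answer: 316042/9 ≈ 35116.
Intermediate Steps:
o(q) = 4/q
n(Y) = Y²
n(O(10, -19)) - (o(18) - 333*104) = (-22)² - (4/18 - 333*104) = 484 - (4*(1/18) - 34632) = 484 - (2/9 - 34632) = 484 - 1*(-311686/9) = 484 + 311686/9 = 316042/9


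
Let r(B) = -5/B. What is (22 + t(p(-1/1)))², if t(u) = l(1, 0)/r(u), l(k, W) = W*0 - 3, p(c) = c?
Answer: 11449/25 ≈ 457.96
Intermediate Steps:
l(k, W) = -3 (l(k, W) = 0 - 3 = -3)
t(u) = 3*u/5 (t(u) = -3*(-u/5) = -(-3)*u/5 = 3*u/5)
(22 + t(p(-1/1)))² = (22 + 3*(-1/1)/5)² = (22 + 3*(-1*1)/5)² = (22 + (⅗)*(-1))² = (22 - ⅗)² = (107/5)² = 11449/25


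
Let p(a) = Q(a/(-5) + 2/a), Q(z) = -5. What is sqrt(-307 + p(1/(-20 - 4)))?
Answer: 2*I*sqrt(78) ≈ 17.664*I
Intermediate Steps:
p(a) = -5
sqrt(-307 + p(1/(-20 - 4))) = sqrt(-307 - 5) = sqrt(-312) = 2*I*sqrt(78)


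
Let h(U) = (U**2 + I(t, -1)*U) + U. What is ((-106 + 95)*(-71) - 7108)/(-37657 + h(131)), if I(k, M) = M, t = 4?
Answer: 2109/6832 ≈ 0.30869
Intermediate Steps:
h(U) = U**2 (h(U) = (U**2 - U) + U = U**2)
((-106 + 95)*(-71) - 7108)/(-37657 + h(131)) = ((-106 + 95)*(-71) - 7108)/(-37657 + 131**2) = (-11*(-71) - 7108)/(-37657 + 17161) = (781 - 7108)/(-20496) = -6327*(-1/20496) = 2109/6832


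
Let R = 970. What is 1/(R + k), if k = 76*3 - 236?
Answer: 1/962 ≈ 0.0010395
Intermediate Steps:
k = -8 (k = 228 - 236 = -8)
1/(R + k) = 1/(970 - 8) = 1/962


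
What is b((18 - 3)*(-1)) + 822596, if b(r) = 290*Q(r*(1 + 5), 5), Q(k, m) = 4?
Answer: 823756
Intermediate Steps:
b(r) = 1160 (b(r) = 290*4 = 1160)
b((18 - 3)*(-1)) + 822596 = 1160 + 822596 = 823756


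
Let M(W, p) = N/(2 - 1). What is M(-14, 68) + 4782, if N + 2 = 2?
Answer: 4782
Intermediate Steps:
N = 0 (N = -2 + 2 = 0)
M(W, p) = 0 (M(W, p) = 0/(2 - 1) = 0/1 = 0*1 = 0)
M(-14, 68) + 4782 = 0 + 4782 = 4782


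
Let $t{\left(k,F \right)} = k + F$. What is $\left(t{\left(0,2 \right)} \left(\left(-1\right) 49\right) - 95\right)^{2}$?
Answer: $37249$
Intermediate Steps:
$t{\left(k,F \right)} = F + k$
$\left(t{\left(0,2 \right)} \left(\left(-1\right) 49\right) - 95\right)^{2} = \left(\left(2 + 0\right) \left(\left(-1\right) 49\right) - 95\right)^{2} = \left(2 \left(-49\right) - 95\right)^{2} = \left(-98 - 95\right)^{2} = \left(-193\right)^{2} = 37249$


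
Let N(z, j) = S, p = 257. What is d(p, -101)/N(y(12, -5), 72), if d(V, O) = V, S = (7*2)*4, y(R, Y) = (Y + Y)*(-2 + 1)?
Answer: 257/56 ≈ 4.5893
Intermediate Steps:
y(R, Y) = -2*Y (y(R, Y) = (2*Y)*(-1) = -2*Y)
S = 56 (S = 14*4 = 56)
N(z, j) = 56
d(p, -101)/N(y(12, -5), 72) = 257/56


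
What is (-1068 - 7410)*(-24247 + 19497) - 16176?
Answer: 40254324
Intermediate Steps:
(-1068 - 7410)*(-24247 + 19497) - 16176 = -8478*(-4750) - 16176 = 40270500 - 16176 = 40254324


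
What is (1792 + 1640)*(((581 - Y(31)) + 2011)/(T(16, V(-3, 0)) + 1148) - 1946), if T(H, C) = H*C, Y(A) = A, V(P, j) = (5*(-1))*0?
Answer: -1914581526/287 ≈ -6.6710e+6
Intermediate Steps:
V(P, j) = 0 (V(P, j) = -5*0 = 0)
T(H, C) = C*H
(1792 + 1640)*(((581 - Y(31)) + 2011)/(T(16, V(-3, 0)) + 1148) - 1946) = (1792 + 1640)*(((581 - 1*31) + 2011)/(0*16 + 1148) - 1946) = 3432*(((581 - 31) + 2011)/(0 + 1148) - 1946) = 3432*((550 + 2011)/1148 - 1946) = 3432*(2561*(1/1148) - 1946) = 3432*(2561/1148 - 1946) = 3432*(-2231447/1148) = -1914581526/287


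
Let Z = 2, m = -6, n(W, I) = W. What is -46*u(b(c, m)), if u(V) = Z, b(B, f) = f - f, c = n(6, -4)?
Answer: -92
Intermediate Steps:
c = 6
b(B, f) = 0
u(V) = 2
-46*u(b(c, m)) = -46*2 = -92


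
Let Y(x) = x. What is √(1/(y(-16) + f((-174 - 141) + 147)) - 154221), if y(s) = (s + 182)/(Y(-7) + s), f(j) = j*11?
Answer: I*√280794632668310/42670 ≈ 392.71*I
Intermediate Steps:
f(j) = 11*j
y(s) = (182 + s)/(-7 + s) (y(s) = (s + 182)/(-7 + s) = (182 + s)/(-7 + s))
√(1/(y(-16) + f((-174 - 141) + 147)) - 154221) = √(1/((182 - 16)/(-7 - 16) + 11*((-174 - 141) + 147)) - 154221) = √(1/(166/(-23) + 11*(-315 + 147)) - 154221) = √(1/(-1/23*166 + 11*(-168)) - 154221) = √(1/(-166/23 - 1848) - 154221) = √(1/(-42670/23) - 154221) = √(-23/42670 - 154221) = √(-6580610093/42670) = I*√280794632668310/42670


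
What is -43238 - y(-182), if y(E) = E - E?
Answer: -43238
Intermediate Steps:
y(E) = 0
-43238 - y(-182) = -43238 - 1*0 = -43238 + 0 = -43238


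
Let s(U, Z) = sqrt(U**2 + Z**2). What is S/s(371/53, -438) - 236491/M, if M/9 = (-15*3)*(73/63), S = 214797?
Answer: 1655437/3285 + 214797*sqrt(191893)/191893 ≈ 994.28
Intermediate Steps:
M = -3285/7 (M = 9*((-15*3)*(73/63)) = 9*(-3285/63) = 9*(-45*73/63) = 9*(-365/7) = -3285/7 ≈ -469.29)
S/s(371/53, -438) - 236491/M = 214797/(sqrt((371/53)**2 + (-438)**2)) - 236491/(-3285/7) = 214797/(sqrt((371*(1/53))**2 + 191844)) - 236491*(-7/3285) = 214797/(sqrt(7**2 + 191844)) + 1655437/3285 = 214797/(sqrt(49 + 191844)) + 1655437/3285 = 214797/(sqrt(191893)) + 1655437/3285 = 214797*(sqrt(191893)/191893) + 1655437/3285 = 214797*sqrt(191893)/191893 + 1655437/3285 = 1655437/3285 + 214797*sqrt(191893)/191893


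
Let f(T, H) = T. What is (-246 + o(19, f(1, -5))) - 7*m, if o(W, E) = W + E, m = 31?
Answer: -443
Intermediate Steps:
o(W, E) = E + W
(-246 + o(19, f(1, -5))) - 7*m = (-246 + (1 + 19)) - 7*31 = (-246 + 20) - 217 = -226 - 217 = -443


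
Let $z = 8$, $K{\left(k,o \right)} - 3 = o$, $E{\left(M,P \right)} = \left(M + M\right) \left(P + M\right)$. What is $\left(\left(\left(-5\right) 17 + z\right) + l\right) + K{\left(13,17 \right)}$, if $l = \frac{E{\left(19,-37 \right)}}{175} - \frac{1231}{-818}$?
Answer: $- \frac{8503637}{143150} \approx -59.404$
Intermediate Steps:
$E{\left(M,P \right)} = 2 M \left(M + P\right)$
$K{\left(k,o \right)} = 3 + o$
$l = - \frac{344087}{143150}$ ($l = \frac{2 \cdot 19 \left(19 - 37\right)}{175} - \frac{1231}{-818} = 2 \cdot 19 \left(-18\right) \frac{1}{175} - - \frac{1231}{818} = \left(-684\right) \frac{1}{175} + \frac{1231}{818} = - \frac{684}{175} + \frac{1231}{818} = - \frac{344087}{143150} \approx -2.4037$)
$\left(\left(\left(-5\right) 17 + z\right) + l\right) + K{\left(13,17 \right)} = \left(\left(\left(-5\right) 17 + 8\right) - \frac{344087}{143150}\right) + \left(3 + 17\right) = \left(\left(-85 + 8\right) - \frac{344087}{143150}\right) + 20 = \left(-77 - \frac{344087}{143150}\right) + 20 = - \frac{11366637}{143150} + 20 = - \frac{8503637}{143150}$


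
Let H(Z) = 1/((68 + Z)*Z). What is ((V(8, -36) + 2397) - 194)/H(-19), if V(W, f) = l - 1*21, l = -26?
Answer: -2007236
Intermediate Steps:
H(Z) = 1/(Z*(68 + Z))
V(W, f) = -47 (V(W, f) = -26 - 1*21 = -26 - 21 = -47)
((V(8, -36) + 2397) - 194)/H(-19) = ((-47 + 2397) - 194)/((1/((-19)*(68 - 19)))) = (2350 - 194)/((-1/19/49)) = 2156/((-1/19*1/49)) = 2156/(-1/931) = 2156*(-931) = -2007236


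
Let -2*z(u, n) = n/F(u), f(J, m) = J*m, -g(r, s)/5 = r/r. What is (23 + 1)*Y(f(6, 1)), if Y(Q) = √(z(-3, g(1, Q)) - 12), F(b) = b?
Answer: 4*I*√462 ≈ 85.977*I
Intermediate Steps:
g(r, s) = -5 (g(r, s) = -5*r/r = -5*1 = -5)
z(u, n) = -n/(2*u)
Y(Q) = I*√462/6 (Y(Q) = √(-½*(-5)/(-3) - 12) = √(-½*(-5)*(-⅓) - 12) = √(-⅚ - 12) = √(-77/6) = I*√462/6)
(23 + 1)*Y(f(6, 1)) = (23 + 1)*(I*√462/6) = 24*(I*√462/6) = 4*I*√462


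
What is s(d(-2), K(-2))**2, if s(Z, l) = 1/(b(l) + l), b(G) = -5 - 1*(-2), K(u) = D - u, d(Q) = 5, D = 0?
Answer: 1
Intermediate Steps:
K(u) = -u (K(u) = 0 - u = -u)
b(G) = -3 (b(G) = -5 + 2 = -3)
s(Z, l) = 1/(-3 + l)
s(d(-2), K(-2))**2 = (1/(-3 - 1*(-2)))**2 = (1/(-3 + 2))**2 = (1/(-1))**2 = (-1)**2 = 1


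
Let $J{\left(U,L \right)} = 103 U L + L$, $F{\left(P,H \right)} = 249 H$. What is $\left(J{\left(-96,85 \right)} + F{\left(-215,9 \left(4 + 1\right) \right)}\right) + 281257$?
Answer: $-547933$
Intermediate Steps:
$J{\left(U,L \right)} = L + 103 L U$ ($J{\left(U,L \right)} = 103 L U + L = L + 103 L U$)
$\left(J{\left(-96,85 \right)} + F{\left(-215,9 \left(4 + 1\right) \right)}\right) + 281257 = \left(85 \left(1 + 103 \left(-96\right)\right) + 249 \cdot 9 \left(4 + 1\right)\right) + 281257 = \left(85 \left(1 - 9888\right) + 249 \cdot 9 \cdot 5\right) + 281257 = \left(85 \left(-9887\right) + 249 \cdot 45\right) + 281257 = \left(-840395 + 11205\right) + 281257 = -829190 + 281257 = -547933$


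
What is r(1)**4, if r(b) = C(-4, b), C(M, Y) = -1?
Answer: 1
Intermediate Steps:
r(b) = -1
r(1)**4 = (-1)**4 = 1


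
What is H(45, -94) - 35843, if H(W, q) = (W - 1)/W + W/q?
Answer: -151613779/4230 ≈ -35843.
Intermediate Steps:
H(W, q) = W/q + (-1 + W)/W (H(W, q) = (-1 + W)/W + W/q = W/q + (-1 + W)/W)
H(45, -94) - 35843 = (1 - 1/45 + 45/(-94)) - 35843 = (1 - 1*1/45 + 45*(-1/94)) - 35843 = (1 - 1/45 - 45/94) - 35843 = 2111/4230 - 35843 = -151613779/4230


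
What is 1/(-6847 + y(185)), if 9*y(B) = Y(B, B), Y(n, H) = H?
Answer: -9/61438 ≈ -0.00014649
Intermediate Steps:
y(B) = B/9
1/(-6847 + y(185)) = 1/(-6847 + (⅑)*185) = 1/(-6847 + 185/9) = 1/(-61438/9) = -9/61438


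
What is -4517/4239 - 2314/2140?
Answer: -9737713/4535730 ≈ -2.1469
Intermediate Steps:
-4517/4239 - 2314/2140 = -4517*1/4239 - 2314*1/2140 = -4517/4239 - 1157/1070 = -9737713/4535730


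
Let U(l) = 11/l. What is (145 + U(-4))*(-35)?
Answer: -19915/4 ≈ -4978.8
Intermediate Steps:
(145 + U(-4))*(-35) = (145 + 11/(-4))*(-35) = (145 + 11*(-¼))*(-35) = (145 - 11/4)*(-35) = (569/4)*(-35) = -19915/4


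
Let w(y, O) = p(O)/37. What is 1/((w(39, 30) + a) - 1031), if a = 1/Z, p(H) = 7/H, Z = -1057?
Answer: -1173270/1209635081 ≈ -0.00096994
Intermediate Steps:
w(y, O) = 7/(37*O) (w(y, O) = (7/O)/37 = (7/O)*(1/37) = 7/(37*O))
a = -1/1057 (a = 1/(-1057) = -1/1057 ≈ -0.00094607)
1/((w(39, 30) + a) - 1031) = 1/(((7/37)/30 - 1/1057) - 1031) = 1/(((7/37)*(1/30) - 1/1057) - 1031) = 1/((7/1110 - 1/1057) - 1031) = 1/(6289/1173270 - 1031) = 1/(-1209635081/1173270) = -1173270/1209635081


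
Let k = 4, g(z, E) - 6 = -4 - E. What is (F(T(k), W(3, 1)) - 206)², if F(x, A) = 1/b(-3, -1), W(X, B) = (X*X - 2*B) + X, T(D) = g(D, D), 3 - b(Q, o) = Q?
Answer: 1525225/36 ≈ 42367.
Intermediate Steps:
b(Q, o) = 3 - Q
g(z, E) = 2 - E (g(z, E) = 6 + (-4 - E) = 2 - E)
T(D) = 2 - D
W(X, B) = X + X² - 2*B (W(X, B) = (X² - 2*B) + X = X + X² - 2*B)
F(x, A) = ⅙ (F(x, A) = 1/(3 - 1*(-3)) = 1/(3 + 3) = 1/6 = ⅙)
(F(T(k), W(3, 1)) - 206)² = (⅙ - 206)² = (-1235/6)² = 1525225/36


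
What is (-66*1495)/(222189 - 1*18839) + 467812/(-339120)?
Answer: -642952703/344800260 ≈ -1.8647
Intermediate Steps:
(-66*1495)/(222189 - 1*18839) + 467812/(-339120) = -98670/(222189 - 18839) + 467812*(-1/339120) = -98670/203350 - 116953/84780 = -98670*1/203350 - 116953/84780 = -9867/20335 - 116953/84780 = -642952703/344800260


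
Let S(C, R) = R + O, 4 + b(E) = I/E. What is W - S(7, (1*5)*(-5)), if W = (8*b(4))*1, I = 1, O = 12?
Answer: -17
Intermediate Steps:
b(E) = -4 + 1/E
S(C, R) = 12 + R (S(C, R) = R + 12 = 12 + R)
W = -30 (W = (8*(-4 + 1/4))*1 = (8*(-15/4))*1 = -30*1 = -30)
W - S(7, (1*5)*(-5)) = -30 - (12 + (1*5)*(-5)) = -30 - (12 + 5*(-5)) = -30 - (12 - 25) = -30 - 1*(-13) = -30 + 13 = -17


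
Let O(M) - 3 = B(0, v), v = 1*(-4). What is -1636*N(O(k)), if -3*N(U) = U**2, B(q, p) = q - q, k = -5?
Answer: 4908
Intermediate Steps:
v = -4
B(q, p) = 0
O(M) = 3 (O(M) = 3 + 0 = 3)
N(U) = -U**2/3
-1636*N(O(k)) = -(-1636)*3**2/3 = -(-1636)*9/3 = -1636*(-3) = 4908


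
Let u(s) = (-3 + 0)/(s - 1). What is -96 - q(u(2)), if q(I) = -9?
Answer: -87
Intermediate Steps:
u(s) = -3/(-1 + s)
-96 - q(u(2)) = -96 - 1*(-9) = -96 + 9 = -87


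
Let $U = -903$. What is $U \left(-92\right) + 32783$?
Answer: $115859$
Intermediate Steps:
$U \left(-92\right) + 32783 = \left(-903\right) \left(-92\right) + 32783 = 83076 + 32783 = 115859$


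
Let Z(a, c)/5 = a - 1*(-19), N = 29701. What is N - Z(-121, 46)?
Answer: 30211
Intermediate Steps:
Z(a, c) = 95 + 5*a (Z(a, c) = 5*(a - 1*(-19)) = 5*(a + 19) = 5*(19 + a) = 95 + 5*a)
N - Z(-121, 46) = 29701 - (95 + 5*(-121)) = 29701 - (95 - 605) = 29701 - 1*(-510) = 29701 + 510 = 30211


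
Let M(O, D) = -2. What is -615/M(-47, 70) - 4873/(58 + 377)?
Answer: 257779/870 ≈ 296.30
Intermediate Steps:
-615/M(-47, 70) - 4873/(58 + 377) = -615/(-2) - 4873/(58 + 377) = -615*(-½) - 4873/435 = 615/2 - 4873*1/435 = 615/2 - 4873/435 = 257779/870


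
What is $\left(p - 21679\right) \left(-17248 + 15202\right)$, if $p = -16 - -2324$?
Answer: $39633066$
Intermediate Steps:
$p = 2308$ ($p = -16 + 2324 = 2308$)
$\left(p - 21679\right) \left(-17248 + 15202\right) = \left(2308 - 21679\right) \left(-17248 + 15202\right) = \left(-19371\right) \left(-2046\right) = 39633066$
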